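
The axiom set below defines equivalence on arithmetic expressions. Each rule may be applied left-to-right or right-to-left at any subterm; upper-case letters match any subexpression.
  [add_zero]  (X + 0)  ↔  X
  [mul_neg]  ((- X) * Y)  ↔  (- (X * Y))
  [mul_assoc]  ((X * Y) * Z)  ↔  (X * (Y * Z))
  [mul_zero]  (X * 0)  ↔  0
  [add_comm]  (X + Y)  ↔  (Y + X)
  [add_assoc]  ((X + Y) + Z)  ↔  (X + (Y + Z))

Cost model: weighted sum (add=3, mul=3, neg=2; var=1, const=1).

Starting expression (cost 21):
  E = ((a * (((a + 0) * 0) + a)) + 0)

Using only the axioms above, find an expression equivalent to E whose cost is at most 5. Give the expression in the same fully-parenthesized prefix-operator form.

(a * a)   [cost 5]

step 1: add_zero (→) rewrites (a + 0) into a, now ((a * ((a * 0) + a)) + 0)
step 2: mul_zero (→) rewrites (a * 0) into 0, now ((a * (0 + a)) + 0)
step 3: add_zero (→) rewrites ((a * (0 + a)) + 0) into (a * (0 + a))
step 4: add_comm (→) rewrites (0 + a) into (a + 0), now (a * (a + 0))
step 5: add_zero (→) rewrites (a + 0) into a, reaching cost 5 (bound 5)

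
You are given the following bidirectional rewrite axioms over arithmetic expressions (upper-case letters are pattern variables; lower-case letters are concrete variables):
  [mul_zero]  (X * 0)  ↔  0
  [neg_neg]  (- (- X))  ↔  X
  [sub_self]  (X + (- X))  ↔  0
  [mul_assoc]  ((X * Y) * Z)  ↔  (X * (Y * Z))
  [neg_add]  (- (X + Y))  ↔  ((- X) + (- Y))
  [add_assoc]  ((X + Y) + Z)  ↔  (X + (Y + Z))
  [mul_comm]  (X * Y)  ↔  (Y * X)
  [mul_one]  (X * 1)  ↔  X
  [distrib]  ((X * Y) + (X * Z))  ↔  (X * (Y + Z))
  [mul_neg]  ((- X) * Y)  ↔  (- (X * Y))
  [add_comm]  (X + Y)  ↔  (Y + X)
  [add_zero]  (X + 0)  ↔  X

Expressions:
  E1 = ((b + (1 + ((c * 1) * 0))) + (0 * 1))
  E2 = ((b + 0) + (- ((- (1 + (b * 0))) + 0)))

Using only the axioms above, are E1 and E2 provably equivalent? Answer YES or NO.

(1) (c * 1)  =[mul_one →]=  c    ⊢ ((b + (1 + (c * 0))) + (0 * 1))
(2) (0 * 1)  =[mul_one →]=  0    ⊢ ((b + (1 + (c * 0))) + 0)
(3) (c * 0)  =[mul_zero →]=  0    ⊢ ((b + (1 + 0)) + 0)
(4) (1 + 0)  =[add_zero →]=  1    ⊢ ((b + 1) + 0)
(5) ((b + 1) + 0)  =[add_zero →]=  (b + 1)
(6) 1  =[neg_neg ←]=  (- (- 1))    ⊢ (b + (- (- 1)))
(7) 1  =[add_zero ←]=  (1 + 0)    ⊢ (b + (- (- (1 + 0))))
(8) b  =[add_zero ←]=  (b + 0)    ⊢ ((b + 0) + (- (- (1 + 0))))
(9) 0  =[mul_zero ←]=  (b * 0)    ⊢ ((b + 0) + (- (- (1 + (b * 0)))))
(10) (- (1 + (b * 0)))  =[add_zero ←]=  ((- (1 + (b * 0))) + 0)    ⊢ E2

YES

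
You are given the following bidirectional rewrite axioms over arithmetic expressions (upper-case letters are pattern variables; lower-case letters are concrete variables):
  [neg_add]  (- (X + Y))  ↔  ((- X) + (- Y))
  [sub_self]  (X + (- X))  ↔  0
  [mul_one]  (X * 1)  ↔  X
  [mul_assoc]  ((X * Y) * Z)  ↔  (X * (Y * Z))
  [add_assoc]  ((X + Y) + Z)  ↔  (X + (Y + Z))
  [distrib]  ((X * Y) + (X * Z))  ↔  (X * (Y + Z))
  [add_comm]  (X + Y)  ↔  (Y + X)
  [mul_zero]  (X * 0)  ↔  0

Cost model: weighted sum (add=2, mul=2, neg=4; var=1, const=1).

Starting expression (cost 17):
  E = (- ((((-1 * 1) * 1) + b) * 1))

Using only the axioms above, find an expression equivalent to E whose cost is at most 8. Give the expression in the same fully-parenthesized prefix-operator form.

(- (-1 + b))   [cost 8]

1. [mul_one →] ((-1 * 1) * 1)  →  (-1 * 1);  E = (- (((-1 * 1) + b) * 1))
2. [mul_one →] (-1 * 1)  →  -1;  E = (- ((-1 + b) * 1))
3. [mul_one →] ((-1 + b) * 1)  →  (-1 + b);  cost 8 ≤ 8, done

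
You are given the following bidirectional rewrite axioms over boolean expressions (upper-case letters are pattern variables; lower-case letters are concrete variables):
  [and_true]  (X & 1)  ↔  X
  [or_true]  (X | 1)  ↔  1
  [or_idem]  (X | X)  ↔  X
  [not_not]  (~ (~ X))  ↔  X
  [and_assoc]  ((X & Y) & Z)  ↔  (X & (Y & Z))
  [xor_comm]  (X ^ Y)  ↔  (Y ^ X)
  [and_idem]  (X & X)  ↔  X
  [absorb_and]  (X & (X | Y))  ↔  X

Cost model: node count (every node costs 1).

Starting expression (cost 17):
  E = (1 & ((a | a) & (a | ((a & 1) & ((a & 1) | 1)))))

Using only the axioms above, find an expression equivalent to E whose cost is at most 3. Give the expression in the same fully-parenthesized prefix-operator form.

(1 & a)   [cost 3]

1. [absorb_and →] ((a & 1) & ((a & 1) | 1))  →  (a & 1);  E = (1 & ((a | a) & (a | (a & 1))))
2. [and_true →] (a & 1)  →  a;  E = (1 & ((a | a) & (a | a)))
3. [and_idem →] ((a | a) & (a | a))  →  (a | a);  E = (1 & (a | a))
4. [or_idem →] (a | a)  →  a;  cost 3 ≤ 3, done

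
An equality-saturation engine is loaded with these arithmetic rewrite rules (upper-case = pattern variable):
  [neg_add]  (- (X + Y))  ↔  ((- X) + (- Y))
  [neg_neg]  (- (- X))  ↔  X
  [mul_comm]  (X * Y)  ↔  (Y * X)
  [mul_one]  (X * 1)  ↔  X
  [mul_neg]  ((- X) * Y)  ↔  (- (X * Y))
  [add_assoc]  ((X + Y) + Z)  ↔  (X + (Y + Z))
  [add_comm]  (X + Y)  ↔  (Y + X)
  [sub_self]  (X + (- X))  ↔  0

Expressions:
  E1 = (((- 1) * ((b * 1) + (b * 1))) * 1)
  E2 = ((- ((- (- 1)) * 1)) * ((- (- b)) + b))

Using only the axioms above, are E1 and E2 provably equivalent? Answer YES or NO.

YES

1. [mul_one →] (((- 1) * ((b * 1) + (b * 1))) * 1)  →  ((- 1) * ((b * 1) + (b * 1)))
2. [mul_one →] (b * 1)  →  b;  E1 = ((- 1) * (b + (b * 1)))
3. [mul_one →] (b * 1)  →  b;  E1 = ((- 1) * (b + b))
4. [neg_neg ←] b  →  (- (- b));  E1 = ((- 1) * ((- (- b)) + b))
5. [neg_neg ←] (- 1)  →  (- (- (- 1)));  E1 = ((- (- (- 1))) * ((- (- b)) + b))
6. [mul_one ←] (- (- 1))  →  ((- (- 1)) * 1);  this is E2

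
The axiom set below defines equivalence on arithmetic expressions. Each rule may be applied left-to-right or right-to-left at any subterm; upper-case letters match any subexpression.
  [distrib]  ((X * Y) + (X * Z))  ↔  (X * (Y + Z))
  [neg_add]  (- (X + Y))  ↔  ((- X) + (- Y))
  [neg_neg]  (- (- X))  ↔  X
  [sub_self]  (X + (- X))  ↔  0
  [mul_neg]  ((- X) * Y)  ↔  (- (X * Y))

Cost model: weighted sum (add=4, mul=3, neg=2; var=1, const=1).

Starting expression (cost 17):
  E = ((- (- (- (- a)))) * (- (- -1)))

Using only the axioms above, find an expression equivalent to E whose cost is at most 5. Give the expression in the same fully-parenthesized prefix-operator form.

1. [neg_neg →] (- (- (- a)))  →  (- a);  E = ((- (- a)) * (- (- -1)))
2. [neg_neg →] (- (- a))  →  a;  E = (a * (- (- -1)))
3. [neg_neg →] (- (- -1))  →  -1;  cost 5 ≤ 5, done

(a * -1)   [cost 5]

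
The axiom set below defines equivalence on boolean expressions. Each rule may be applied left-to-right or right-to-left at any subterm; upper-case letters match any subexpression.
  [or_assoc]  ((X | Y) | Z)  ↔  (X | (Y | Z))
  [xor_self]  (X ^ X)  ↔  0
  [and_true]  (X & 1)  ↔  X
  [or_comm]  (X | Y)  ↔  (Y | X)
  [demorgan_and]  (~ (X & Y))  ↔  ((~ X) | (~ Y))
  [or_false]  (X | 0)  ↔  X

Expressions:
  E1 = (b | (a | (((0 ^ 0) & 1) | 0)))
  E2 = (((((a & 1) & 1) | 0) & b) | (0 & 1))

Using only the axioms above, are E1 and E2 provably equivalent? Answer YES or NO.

All listed rules preserve value, hence provable equivalence implies equal values everywhere; look for a separating assignment.
a=0, b=1 gives E1 ↦ 1, E2 ↦ 0; values differ ⇒ not provably equivalent.

NO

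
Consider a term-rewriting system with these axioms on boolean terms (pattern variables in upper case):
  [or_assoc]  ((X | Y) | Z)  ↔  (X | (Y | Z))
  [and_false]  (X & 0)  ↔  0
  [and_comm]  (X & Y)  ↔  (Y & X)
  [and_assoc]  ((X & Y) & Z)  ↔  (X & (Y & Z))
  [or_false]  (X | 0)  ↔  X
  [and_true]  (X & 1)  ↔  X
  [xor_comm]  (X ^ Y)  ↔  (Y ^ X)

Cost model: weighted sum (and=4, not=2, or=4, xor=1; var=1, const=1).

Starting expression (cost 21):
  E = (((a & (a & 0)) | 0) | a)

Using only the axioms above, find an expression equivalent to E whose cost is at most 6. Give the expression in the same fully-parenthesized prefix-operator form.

(0 | a)   [cost 6]

1. [and_false →] (a & 0)  →  0;  E = (((a & 0) | 0) | a)
2. [and_false →] (a & 0)  →  0;  E = ((0 | 0) | a)
3. [or_false →] (0 | 0)  →  0;  cost 6 ≤ 6, done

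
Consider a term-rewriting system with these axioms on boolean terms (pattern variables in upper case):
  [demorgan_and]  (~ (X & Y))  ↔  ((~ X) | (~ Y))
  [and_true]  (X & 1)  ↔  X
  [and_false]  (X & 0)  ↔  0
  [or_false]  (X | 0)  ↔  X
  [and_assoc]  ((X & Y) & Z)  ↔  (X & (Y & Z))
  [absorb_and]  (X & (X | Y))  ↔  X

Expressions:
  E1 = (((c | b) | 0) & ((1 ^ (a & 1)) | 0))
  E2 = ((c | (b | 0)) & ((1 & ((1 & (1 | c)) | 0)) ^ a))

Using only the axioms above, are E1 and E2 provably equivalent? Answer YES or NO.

(1) ((c | b) | 0)  =[or_false →]=  (c | b)    ⊢ ((c | b) & ((1 ^ (a & 1)) | 0))
(2) ((1 ^ (a & 1)) | 0)  =[or_false →]=  (1 ^ (a & 1))    ⊢ ((c | b) & (1 ^ (a & 1)))
(3) (a & 1)  =[and_true →]=  a    ⊢ ((c | b) & (1 ^ a))
(4) 1  =[absorb_and ←]=  (1 & (1 | 0))    ⊢ ((c | b) & ((1 & (1 | 0)) ^ a))
(5) b  =[or_false ←]=  (b | 0)    ⊢ ((c | (b | 0)) & ((1 & (1 | 0)) ^ a))
(6) 1  =[absorb_and ←]=  (1 & (1 | c))    ⊢ E2

YES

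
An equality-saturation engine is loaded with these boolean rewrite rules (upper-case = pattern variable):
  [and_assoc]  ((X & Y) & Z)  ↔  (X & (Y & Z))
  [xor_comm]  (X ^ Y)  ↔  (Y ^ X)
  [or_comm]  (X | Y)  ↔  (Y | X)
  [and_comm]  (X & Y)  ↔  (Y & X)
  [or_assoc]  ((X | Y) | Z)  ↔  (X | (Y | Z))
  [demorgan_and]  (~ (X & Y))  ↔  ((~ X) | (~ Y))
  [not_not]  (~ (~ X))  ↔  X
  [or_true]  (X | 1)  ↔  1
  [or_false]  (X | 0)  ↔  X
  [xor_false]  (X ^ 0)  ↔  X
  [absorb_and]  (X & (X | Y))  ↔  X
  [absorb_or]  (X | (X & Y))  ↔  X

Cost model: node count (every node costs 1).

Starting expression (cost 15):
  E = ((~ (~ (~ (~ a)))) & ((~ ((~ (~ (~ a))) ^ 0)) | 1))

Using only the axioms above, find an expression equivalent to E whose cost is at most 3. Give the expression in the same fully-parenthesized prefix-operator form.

(1) ((~ (~ (~ a))) ^ 0)  =[xor_false →]=  (~ (~ (~ a)))    ⊢ ((~ (~ (~ (~ a)))) & ((~ (~ (~ (~ a)))) | 1))
(2) ((~ (~ (~ (~ a)))) & ((~ (~ (~ (~ a)))) | 1))  =[absorb_and →]=  (~ (~ (~ (~ a))))
(3) (~ (~ a))  =[not_not →]=  a    ⊢ cost 3, within 3

(~ (~ a))   [cost 3]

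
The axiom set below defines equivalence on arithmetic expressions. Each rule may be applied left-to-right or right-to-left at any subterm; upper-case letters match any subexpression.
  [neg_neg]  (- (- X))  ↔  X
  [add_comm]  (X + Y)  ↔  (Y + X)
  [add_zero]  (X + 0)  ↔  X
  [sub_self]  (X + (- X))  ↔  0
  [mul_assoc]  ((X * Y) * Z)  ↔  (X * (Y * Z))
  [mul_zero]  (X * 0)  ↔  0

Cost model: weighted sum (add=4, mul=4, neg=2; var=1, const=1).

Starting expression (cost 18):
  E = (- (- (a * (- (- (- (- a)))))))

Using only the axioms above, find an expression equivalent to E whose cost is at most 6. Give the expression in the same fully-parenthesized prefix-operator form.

(a * a)   [cost 6]

1. [neg_neg →] (- (- (a * (- (- (- (- a)))))))  →  (a * (- (- (- (- a)))))
2. [neg_neg →] (- (- a))  →  a;  E = (a * (- (- a)))
3. [neg_neg →] (- (- a))  →  a;  cost 6 ≤ 6, done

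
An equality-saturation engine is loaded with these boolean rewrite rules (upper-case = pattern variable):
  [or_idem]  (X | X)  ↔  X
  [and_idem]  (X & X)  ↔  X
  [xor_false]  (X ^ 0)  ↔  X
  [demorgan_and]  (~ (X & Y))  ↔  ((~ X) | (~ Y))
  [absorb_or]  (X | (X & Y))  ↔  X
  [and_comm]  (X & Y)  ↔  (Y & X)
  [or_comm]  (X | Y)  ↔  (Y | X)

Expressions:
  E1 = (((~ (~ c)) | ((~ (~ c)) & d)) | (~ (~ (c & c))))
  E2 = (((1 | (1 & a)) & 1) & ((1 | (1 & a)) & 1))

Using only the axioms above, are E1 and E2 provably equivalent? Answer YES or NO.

NO

All listed rules preserve value, hence provable equivalence implies equal values everywhere; look for a separating assignment.
a=0, c=0, d=0 gives E1 ↦ 0, E2 ↦ 1; values differ ⇒ not provably equivalent.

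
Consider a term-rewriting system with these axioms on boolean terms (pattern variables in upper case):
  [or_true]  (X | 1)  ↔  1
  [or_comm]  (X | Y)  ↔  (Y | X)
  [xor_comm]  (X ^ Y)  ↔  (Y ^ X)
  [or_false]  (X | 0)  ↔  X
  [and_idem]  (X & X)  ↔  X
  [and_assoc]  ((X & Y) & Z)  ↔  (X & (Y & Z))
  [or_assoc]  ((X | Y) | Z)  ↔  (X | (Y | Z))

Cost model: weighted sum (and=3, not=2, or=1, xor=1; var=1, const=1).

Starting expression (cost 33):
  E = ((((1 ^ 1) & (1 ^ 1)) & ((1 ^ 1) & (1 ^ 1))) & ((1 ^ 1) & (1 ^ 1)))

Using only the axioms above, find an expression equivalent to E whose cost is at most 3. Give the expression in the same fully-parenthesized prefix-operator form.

1. [and_idem →] (((1 ^ 1) & (1 ^ 1)) & ((1 ^ 1) & (1 ^ 1)))  →  ((1 ^ 1) & (1 ^ 1));  E = (((1 ^ 1) & (1 ^ 1)) & ((1 ^ 1) & (1 ^ 1)))
2. [and_idem →] (((1 ^ 1) & (1 ^ 1)) & ((1 ^ 1) & (1 ^ 1)))  →  ((1 ^ 1) & (1 ^ 1))
3. [and_idem →] ((1 ^ 1) & (1 ^ 1))  →  (1 ^ 1);  cost 3 ≤ 3, done

(1 ^ 1)   [cost 3]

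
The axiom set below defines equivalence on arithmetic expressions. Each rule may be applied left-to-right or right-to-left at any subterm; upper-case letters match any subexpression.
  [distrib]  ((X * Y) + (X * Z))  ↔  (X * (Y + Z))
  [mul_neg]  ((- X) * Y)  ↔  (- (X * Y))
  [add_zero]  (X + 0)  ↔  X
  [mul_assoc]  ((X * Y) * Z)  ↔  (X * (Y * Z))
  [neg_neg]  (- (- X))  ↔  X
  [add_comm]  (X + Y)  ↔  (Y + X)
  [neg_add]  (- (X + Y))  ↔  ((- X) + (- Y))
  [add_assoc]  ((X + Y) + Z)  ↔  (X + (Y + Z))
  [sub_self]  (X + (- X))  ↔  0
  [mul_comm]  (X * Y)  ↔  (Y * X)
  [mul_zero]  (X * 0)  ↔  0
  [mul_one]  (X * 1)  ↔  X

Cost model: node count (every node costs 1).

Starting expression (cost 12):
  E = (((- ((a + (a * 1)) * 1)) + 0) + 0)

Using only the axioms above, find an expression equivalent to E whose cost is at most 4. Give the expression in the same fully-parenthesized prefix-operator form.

1. [add_zero →] (((- ((a + (a * 1)) * 1)) + 0) + 0)  →  ((- ((a + (a * 1)) * 1)) + 0)
2. [add_zero →] ((- ((a + (a * 1)) * 1)) + 0)  →  (- ((a + (a * 1)) * 1))
3. [mul_one →] ((a + (a * 1)) * 1)  →  (a + (a * 1));  E = (- (a + (a * 1)))
4. [mul_one →] (a * 1)  →  a;  cost 4 ≤ 4, done

(- (a + a))   [cost 4]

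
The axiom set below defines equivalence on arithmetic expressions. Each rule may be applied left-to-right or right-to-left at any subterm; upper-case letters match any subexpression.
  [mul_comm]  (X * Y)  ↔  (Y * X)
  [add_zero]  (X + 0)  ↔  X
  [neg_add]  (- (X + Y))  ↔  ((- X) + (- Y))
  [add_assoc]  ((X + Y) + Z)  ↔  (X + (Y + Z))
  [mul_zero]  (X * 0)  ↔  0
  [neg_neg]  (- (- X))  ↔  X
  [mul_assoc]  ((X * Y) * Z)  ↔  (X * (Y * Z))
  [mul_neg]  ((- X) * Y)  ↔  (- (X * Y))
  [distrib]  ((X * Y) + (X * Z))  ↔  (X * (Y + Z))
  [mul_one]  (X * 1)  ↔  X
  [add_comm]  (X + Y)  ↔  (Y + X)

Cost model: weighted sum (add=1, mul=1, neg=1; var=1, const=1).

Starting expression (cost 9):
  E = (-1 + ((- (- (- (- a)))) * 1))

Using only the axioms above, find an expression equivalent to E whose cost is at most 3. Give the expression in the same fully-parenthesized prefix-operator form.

1. [neg_neg →] (- (- a))  →  a;  E = (-1 + ((- (- a)) * 1))
2. [neg_neg →] (- (- a))  →  a;  E = (-1 + (a * 1))
3. [mul_one →] (a * 1)  →  a;  cost 3 ≤ 3, done

(-1 + a)   [cost 3]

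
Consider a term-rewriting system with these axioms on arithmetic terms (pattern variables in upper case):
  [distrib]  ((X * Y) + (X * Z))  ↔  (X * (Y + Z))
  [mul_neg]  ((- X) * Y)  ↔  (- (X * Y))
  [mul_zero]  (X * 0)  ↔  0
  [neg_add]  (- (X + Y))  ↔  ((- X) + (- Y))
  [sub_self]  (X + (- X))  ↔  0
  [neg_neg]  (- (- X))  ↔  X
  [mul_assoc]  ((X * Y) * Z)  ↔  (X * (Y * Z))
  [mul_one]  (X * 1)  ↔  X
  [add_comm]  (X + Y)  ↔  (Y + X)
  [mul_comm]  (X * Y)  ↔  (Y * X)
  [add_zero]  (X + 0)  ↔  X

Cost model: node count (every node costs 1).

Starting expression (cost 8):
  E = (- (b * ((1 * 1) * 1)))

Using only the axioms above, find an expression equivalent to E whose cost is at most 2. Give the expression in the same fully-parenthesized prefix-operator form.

step 1: mul_one (→) rewrites (1 * 1) into 1, now (- (b * (1 * 1)))
step 2: mul_one (→) rewrites (1 * 1) into 1, now (- (b * 1))
step 3: mul_one (→) rewrites (b * 1) into b, reaching cost 2 (bound 2)

(- b)   [cost 2]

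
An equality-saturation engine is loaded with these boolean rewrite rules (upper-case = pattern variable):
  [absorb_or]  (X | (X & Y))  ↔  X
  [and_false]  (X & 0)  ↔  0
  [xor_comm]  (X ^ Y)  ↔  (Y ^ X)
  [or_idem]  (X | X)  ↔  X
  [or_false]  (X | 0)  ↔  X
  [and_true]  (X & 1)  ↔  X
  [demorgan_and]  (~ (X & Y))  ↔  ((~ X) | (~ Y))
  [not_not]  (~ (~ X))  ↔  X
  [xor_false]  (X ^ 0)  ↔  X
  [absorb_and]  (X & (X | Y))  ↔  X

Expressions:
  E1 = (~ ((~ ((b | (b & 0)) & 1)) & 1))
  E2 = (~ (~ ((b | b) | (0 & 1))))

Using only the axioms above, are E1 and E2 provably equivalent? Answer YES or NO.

YES

step 1: and_true (→) rewrites ((~ ((b | (b & 0)) & 1)) & 1) into (~ ((b | (b & 0)) & 1)), now (~ (~ ((b | (b & 0)) & 1)))
step 2: and_true (→) rewrites ((b | (b & 0)) & 1) into (b | (b & 0)), now (~ (~ (b | (b & 0))))
step 3: absorb_or (→) rewrites (b | (b & 0)) into b, now (~ (~ b))
step 4: or_idem (←) rewrites b into (b | b), now (~ (~ (b | b)))
step 5: or_false (←) rewrites (b | b) into ((b | b) | 0), now (~ (~ ((b | b) | 0)))
step 6: and_true (←) rewrites 0 into (0 & 1), which is E2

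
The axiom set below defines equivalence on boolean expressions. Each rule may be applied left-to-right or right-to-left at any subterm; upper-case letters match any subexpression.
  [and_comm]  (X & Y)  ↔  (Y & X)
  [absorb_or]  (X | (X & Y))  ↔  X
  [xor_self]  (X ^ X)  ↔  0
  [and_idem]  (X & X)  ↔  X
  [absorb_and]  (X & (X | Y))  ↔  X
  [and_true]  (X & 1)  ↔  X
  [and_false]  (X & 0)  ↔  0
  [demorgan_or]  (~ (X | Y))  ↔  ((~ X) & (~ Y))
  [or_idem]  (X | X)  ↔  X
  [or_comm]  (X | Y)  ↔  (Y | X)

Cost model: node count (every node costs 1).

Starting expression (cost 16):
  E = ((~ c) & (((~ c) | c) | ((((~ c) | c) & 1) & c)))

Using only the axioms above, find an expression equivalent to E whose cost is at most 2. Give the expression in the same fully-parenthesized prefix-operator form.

step 1: and_true (→) rewrites (((~ c) | c) & 1) into ((~ c) | c), now ((~ c) & (((~ c) | c) | (((~ c) | c) & c)))
step 2: absorb_or (→) rewrites (((~ c) | c) | (((~ c) | c) & c)) into ((~ c) | c), now ((~ c) & ((~ c) | c))
step 3: absorb_and (→) rewrites ((~ c) & ((~ c) | c)) into (~ c), reaching cost 2 (bound 2)

(~ c)   [cost 2]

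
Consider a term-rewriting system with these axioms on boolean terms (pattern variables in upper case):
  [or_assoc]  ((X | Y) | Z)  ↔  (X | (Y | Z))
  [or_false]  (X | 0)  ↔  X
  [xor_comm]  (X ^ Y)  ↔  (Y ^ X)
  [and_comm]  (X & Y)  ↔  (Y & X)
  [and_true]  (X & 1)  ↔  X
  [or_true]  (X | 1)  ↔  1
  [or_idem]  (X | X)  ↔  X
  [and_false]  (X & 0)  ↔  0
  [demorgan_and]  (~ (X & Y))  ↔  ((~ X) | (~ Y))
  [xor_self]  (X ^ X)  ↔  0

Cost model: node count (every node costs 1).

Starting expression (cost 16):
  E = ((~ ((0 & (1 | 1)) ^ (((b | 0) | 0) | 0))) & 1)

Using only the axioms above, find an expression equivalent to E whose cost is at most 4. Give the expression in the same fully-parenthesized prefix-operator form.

(~ (0 ^ b))   [cost 4]

(1) ((~ ((0 & (1 | 1)) ^ (((b | 0) | 0) | 0))) & 1)  =[and_true →]=  (~ ((0 & (1 | 1)) ^ (((b | 0) | 0) | 0)))
(2) (b | 0)  =[or_false →]=  b    ⊢ (~ ((0 & (1 | 1)) ^ ((b | 0) | 0)))
(3) (1 | 1)  =[or_true →]=  1    ⊢ (~ ((0 & 1) ^ ((b | 0) | 0)))
(4) (0 & 1)  =[and_true →]=  0    ⊢ (~ (0 ^ ((b | 0) | 0)))
(5) ((b | 0) | 0)  =[or_false →]=  (b | 0)    ⊢ (~ (0 ^ (b | 0)))
(6) (b | 0)  =[or_false →]=  b    ⊢ cost 4, within 4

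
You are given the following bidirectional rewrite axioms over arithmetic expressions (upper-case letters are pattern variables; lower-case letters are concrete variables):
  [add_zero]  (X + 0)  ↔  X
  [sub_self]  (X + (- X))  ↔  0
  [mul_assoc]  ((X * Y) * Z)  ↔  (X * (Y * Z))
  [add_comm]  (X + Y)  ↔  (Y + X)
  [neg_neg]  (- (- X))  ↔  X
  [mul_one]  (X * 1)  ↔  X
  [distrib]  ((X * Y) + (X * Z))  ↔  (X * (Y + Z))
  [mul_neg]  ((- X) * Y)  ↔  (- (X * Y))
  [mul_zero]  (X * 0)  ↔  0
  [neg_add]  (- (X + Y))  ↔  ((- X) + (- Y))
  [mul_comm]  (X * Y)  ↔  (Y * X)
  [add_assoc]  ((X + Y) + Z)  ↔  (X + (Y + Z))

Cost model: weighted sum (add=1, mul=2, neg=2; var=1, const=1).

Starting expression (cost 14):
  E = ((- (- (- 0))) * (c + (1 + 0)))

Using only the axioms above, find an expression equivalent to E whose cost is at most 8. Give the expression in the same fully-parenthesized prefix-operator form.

((- 0) * (1 + c))   [cost 8]

(1) (- (- (- 0)))  =[neg_neg →]=  (- 0)    ⊢ ((- 0) * (c + (1 + 0)))
(2) (c + (1 + 0))  =[add_comm →]=  ((1 + 0) + c)    ⊢ ((- 0) * ((1 + 0) + c))
(3) (1 + 0)  =[add_zero →]=  1    ⊢ cost 8, within 8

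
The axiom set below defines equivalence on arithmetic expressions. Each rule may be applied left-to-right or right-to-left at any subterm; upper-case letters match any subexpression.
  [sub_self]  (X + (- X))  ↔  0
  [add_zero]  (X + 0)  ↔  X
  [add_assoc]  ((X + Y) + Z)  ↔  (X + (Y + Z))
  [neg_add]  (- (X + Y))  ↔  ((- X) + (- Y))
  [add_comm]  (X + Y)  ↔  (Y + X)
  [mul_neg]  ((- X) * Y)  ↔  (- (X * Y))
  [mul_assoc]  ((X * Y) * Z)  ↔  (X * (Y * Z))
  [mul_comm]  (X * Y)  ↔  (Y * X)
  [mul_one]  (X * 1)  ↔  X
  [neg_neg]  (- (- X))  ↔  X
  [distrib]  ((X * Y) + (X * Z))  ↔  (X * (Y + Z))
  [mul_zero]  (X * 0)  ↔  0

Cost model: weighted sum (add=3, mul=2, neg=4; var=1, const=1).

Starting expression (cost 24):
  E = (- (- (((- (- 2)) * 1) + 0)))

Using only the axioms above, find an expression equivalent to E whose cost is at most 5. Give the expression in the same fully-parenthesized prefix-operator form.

1. [neg_neg →] (- (- 2))  →  2;  E = (- (- ((2 * 1) + 0)))
2. [neg_neg →] (- (- ((2 * 1) + 0)))  →  ((2 * 1) + 0)
3. [mul_one →] (2 * 1)  →  2;  cost 5 ≤ 5, done

(2 + 0)   [cost 5]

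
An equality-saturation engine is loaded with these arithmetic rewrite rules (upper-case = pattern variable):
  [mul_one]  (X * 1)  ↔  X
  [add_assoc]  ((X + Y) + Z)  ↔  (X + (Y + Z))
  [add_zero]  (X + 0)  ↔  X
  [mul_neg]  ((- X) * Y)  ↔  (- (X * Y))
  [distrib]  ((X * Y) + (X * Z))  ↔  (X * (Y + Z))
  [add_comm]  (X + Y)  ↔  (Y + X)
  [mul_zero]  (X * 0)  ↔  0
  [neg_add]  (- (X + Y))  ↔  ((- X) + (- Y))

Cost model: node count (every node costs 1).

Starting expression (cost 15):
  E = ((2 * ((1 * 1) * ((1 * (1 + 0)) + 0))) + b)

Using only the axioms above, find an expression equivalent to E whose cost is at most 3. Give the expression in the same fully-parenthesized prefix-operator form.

(1) (1 + 0)  =[add_zero →]=  1    ⊢ ((2 * ((1 * 1) * ((1 * 1) + 0))) + b)
(2) ((1 * 1) + 0)  =[add_zero →]=  (1 * 1)    ⊢ ((2 * ((1 * 1) * (1 * 1))) + b)
(3) (1 * 1)  =[mul_one →]=  1    ⊢ ((2 * (1 * (1 * 1))) + b)
(4) (1 * 1)  =[mul_one →]=  1    ⊢ ((2 * (1 * 1)) + b)
(5) (1 * 1)  =[mul_one →]=  1    ⊢ ((2 * 1) + b)
(6) (2 * 1)  =[mul_one →]=  2    ⊢ cost 3, within 3

(2 + b)   [cost 3]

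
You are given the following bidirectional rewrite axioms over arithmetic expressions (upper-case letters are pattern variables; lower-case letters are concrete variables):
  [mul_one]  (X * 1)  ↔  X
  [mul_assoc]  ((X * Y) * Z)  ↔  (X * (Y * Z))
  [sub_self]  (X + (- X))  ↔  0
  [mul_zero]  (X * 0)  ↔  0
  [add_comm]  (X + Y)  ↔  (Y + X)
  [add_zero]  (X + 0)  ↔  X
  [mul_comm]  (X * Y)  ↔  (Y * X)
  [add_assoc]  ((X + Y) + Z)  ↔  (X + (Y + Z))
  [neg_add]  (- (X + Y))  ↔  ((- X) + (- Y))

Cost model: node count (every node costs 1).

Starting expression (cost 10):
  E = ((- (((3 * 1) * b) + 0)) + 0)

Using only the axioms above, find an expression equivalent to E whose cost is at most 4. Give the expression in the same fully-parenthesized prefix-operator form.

step 1: add_zero (→) rewrites ((- (((3 * 1) * b) + 0)) + 0) into (- (((3 * 1) * b) + 0))
step 2: mul_one (→) rewrites (3 * 1) into 3, now (- ((3 * b) + 0))
step 3: add_zero (→) rewrites ((3 * b) + 0) into (3 * b), reaching cost 4 (bound 4)

(- (3 * b))   [cost 4]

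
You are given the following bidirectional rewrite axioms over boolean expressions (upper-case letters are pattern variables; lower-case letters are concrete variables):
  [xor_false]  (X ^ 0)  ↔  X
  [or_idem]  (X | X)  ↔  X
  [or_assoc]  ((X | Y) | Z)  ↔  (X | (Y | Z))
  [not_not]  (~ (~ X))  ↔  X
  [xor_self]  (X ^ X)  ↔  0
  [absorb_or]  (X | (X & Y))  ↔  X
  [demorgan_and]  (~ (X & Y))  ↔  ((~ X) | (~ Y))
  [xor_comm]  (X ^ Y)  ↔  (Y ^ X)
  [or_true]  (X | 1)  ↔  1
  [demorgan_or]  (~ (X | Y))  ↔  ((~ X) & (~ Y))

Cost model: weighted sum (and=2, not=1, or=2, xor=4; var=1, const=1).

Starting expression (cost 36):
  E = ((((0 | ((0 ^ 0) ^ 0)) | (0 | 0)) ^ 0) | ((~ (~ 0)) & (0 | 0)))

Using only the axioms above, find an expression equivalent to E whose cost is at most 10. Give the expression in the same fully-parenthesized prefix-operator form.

1. [xor_false →] ((0 ^ 0) ^ 0)  →  (0 ^ 0);  E = ((((0 | (0 ^ 0)) | (0 | 0)) ^ 0) | ((~ (~ 0)) & (0 | 0)))
2. [xor_false →] (0 ^ 0)  →  0;  E = ((((0 | 0) | (0 | 0)) ^ 0) | ((~ (~ 0)) & (0 | 0)))
3. [xor_false →] (((0 | 0) | (0 | 0)) ^ 0)  →  ((0 | 0) | (0 | 0));  E = (((0 | 0) | (0 | 0)) | ((~ (~ 0)) & (0 | 0)))
4. [not_not →] (~ (~ 0))  →  0;  E = (((0 | 0) | (0 | 0)) | (0 & (0 | 0)))
5. [or_idem →] (0 | 0)  →  0;  E = (((0 | 0) | (0 | 0)) | (0 & 0))
6. [or_idem →] ((0 | 0) | (0 | 0))  →  (0 | 0);  cost 10 ≤ 10, done

((0 | 0) | (0 & 0))   [cost 10]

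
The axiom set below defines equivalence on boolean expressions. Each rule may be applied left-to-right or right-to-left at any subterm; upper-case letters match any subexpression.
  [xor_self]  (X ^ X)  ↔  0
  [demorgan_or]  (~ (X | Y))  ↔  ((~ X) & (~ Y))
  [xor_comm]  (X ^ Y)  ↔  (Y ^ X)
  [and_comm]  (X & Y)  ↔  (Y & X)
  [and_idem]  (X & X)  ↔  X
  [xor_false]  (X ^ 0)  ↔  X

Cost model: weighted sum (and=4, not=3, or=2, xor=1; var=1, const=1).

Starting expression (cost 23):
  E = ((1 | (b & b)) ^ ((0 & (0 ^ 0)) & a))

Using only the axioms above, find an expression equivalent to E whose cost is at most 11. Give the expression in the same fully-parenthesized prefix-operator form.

((1 | b) ^ (0 & a))   [cost 11]

step 1: xor_false (→) rewrites (0 ^ 0) into 0, now ((1 | (b & b)) ^ ((0 & 0) & a))
step 2: and_idem (→) rewrites (0 & 0) into 0, now ((1 | (b & b)) ^ (0 & a))
step 3: and_idem (→) rewrites (b & b) into b, reaching cost 11 (bound 11)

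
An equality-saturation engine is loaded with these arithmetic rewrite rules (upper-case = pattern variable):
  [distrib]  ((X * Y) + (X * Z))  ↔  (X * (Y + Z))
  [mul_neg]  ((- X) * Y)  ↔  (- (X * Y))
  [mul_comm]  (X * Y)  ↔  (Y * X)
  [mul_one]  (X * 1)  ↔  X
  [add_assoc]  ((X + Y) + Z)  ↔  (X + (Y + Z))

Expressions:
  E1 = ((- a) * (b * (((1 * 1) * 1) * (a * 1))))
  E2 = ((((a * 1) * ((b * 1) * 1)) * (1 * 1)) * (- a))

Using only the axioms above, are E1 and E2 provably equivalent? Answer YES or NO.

(1) ((1 * 1) * 1)  =[mul_one →]=  (1 * 1)    ⊢ ((- a) * (b * ((1 * 1) * (a * 1))))
(2) ((- a) * (b * ((1 * 1) * (a * 1))))  =[mul_comm →]=  ((b * ((1 * 1) * (a * 1))) * (- a))
(3) ((1 * 1) * (a * 1))  =[mul_comm →]=  ((a * 1) * (1 * 1))    ⊢ ((b * ((a * 1) * (1 * 1))) * (- a))
(4) (a * 1)  =[mul_one →]=  a    ⊢ ((b * (a * (1 * 1))) * (- a))
(5) (1 * 1)  =[mul_one →]=  1    ⊢ ((b * (a * 1)) * (- a))
(6) (b * (a * 1))  =[mul_comm →]=  ((a * 1) * b)    ⊢ (((a * 1) * b) * (- a))
(7) b  =[mul_one ←]=  (b * 1)    ⊢ (((a * 1) * (b * 1)) * (- a))
(8) ((a * 1) * (b * 1))  =[mul_one ←]=  (((a * 1) * (b * 1)) * 1)    ⊢ ((((a * 1) * (b * 1)) * 1) * (- a))
(9) 1  =[mul_one ←]=  (1 * 1)    ⊢ ((((a * 1) * (b * 1)) * (1 * 1)) * (- a))
(10) (b * 1)  =[mul_one ←]=  ((b * 1) * 1)    ⊢ E2

YES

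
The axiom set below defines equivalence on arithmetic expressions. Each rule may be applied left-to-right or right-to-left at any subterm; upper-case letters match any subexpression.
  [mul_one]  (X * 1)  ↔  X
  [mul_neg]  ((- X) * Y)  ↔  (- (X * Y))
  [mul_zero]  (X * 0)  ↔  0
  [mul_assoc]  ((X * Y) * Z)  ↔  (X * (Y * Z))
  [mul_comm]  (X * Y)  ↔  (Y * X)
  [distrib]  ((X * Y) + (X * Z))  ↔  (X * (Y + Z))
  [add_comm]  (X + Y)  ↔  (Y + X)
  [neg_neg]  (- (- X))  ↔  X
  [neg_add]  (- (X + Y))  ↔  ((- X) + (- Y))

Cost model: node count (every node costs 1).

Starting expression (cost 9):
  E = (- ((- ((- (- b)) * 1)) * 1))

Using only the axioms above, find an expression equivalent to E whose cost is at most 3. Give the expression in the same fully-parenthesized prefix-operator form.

(- (- b))   [cost 3]

(1) ((- (- b)) * 1)  =[mul_one →]=  (- (- b))    ⊢ (- ((- (- (- b))) * 1))
(2) ((- (- (- b))) * 1)  =[mul_one →]=  (- (- (- b)))    ⊢ (- (- (- (- b))))
(3) (- (- (- (- b))))  =[neg_neg →]=  (- (- b))    ⊢ cost 3, within 3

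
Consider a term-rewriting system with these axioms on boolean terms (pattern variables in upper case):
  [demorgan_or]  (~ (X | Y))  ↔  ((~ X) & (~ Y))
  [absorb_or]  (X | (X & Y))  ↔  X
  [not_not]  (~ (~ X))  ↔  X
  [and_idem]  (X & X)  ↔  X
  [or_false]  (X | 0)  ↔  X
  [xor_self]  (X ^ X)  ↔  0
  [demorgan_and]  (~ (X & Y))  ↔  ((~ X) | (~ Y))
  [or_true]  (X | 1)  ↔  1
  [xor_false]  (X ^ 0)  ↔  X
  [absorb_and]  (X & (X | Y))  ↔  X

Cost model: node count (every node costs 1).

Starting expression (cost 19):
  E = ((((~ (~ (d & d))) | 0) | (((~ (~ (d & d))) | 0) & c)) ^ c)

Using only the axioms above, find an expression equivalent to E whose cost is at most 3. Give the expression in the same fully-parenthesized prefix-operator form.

(d ^ c)   [cost 3]

1. [absorb_or →] (((~ (~ (d & d))) | 0) | (((~ (~ (d & d))) | 0) & c))  →  ((~ (~ (d & d))) | 0);  E = (((~ (~ (d & d))) | 0) ^ c)
2. [or_false →] ((~ (~ (d & d))) | 0)  →  (~ (~ (d & d)));  E = ((~ (~ (d & d))) ^ c)
3. [and_idem →] (d & d)  →  d;  E = ((~ (~ d)) ^ c)
4. [not_not →] (~ (~ d))  →  d;  cost 3 ≤ 3, done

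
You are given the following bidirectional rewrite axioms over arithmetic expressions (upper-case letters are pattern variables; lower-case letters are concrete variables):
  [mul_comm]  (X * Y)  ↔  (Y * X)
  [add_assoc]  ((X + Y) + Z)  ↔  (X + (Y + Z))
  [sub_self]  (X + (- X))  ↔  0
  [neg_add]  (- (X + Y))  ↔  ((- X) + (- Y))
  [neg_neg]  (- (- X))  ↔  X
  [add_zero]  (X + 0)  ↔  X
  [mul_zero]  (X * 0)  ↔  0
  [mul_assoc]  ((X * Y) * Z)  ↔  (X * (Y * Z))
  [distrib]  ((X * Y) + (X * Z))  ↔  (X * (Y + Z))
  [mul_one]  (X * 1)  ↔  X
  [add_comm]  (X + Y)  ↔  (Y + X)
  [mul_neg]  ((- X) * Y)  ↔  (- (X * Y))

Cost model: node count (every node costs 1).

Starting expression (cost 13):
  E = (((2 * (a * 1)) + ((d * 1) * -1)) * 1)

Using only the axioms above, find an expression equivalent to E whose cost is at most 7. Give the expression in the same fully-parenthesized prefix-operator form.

((2 * a) + (d * -1))   [cost 7]

step 1: mul_one (→) rewrites (((2 * (a * 1)) + ((d * 1) * -1)) * 1) into ((2 * (a * 1)) + ((d * 1) * -1))
step 2: mul_one (→) rewrites (d * 1) into d, now ((2 * (a * 1)) + (d * -1))
step 3: mul_one (→) rewrites (a * 1) into a, reaching cost 7 (bound 7)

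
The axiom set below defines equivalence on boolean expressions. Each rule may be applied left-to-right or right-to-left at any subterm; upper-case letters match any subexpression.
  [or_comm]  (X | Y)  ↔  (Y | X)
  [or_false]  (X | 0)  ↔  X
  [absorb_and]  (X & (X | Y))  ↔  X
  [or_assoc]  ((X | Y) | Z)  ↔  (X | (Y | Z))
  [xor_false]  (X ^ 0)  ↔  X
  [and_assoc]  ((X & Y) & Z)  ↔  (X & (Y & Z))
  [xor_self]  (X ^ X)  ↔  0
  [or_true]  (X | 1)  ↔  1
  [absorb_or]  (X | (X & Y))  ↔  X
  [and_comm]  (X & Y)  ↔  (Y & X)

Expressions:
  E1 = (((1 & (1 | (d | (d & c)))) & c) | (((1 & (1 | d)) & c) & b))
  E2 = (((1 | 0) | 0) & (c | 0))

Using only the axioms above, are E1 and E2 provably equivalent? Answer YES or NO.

1. [absorb_or →] (d | (d & c))  →  d;  E1 = (((1 & (1 | d)) & c) | (((1 & (1 | d)) & c) & b))
2. [absorb_or →] (((1 & (1 | d)) & c) | (((1 & (1 | d)) & c) & b))  →  ((1 & (1 | d)) & c)
3. [absorb_and →] (1 & (1 | d))  →  1;  E1 = (1 & c)
4. [or_false ←] 1  →  (1 | 0);  E1 = ((1 | 0) & c)
5. [or_false ←] c  →  (c | 0);  E1 = ((1 | 0) & (c | 0))
6. [or_false ←] (1 | 0)  →  ((1 | 0) | 0);  this is E2

YES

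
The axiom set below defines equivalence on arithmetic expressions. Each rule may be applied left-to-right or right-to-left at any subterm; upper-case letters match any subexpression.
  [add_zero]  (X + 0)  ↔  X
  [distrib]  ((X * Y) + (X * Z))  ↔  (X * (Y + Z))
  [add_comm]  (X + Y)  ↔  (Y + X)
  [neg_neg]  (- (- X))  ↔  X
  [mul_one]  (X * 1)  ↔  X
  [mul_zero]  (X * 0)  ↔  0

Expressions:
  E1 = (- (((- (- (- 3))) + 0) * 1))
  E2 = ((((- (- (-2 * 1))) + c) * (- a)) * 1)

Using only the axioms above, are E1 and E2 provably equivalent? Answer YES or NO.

Every axiom is a valid identity, so a rewrite proof would force E1 and E2 to agree under every assignment.
At a=0, c=0: E1 = 3 but E2 = 0; they differ, so no derivation exists.

NO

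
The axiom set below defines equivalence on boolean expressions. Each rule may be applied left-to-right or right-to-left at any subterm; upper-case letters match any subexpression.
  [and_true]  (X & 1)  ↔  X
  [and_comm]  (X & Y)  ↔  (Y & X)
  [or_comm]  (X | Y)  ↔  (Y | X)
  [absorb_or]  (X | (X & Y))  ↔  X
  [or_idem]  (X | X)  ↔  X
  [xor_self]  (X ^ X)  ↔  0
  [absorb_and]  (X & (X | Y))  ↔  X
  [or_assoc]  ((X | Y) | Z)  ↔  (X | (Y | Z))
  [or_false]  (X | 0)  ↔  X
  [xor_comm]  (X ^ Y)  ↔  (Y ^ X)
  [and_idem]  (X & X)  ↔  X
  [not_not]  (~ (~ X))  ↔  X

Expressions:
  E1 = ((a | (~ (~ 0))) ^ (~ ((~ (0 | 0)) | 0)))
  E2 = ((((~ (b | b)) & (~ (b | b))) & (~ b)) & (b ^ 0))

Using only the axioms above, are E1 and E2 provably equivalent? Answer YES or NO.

NO

The axioms are sound identities: if E1 ↔* E2 then E1 and E2 evaluate identically under any assignment.
Under a=1, b=0: E1 evaluates to 1, E2 to 0. Distinct ⇒ no rewrite sequence connects them.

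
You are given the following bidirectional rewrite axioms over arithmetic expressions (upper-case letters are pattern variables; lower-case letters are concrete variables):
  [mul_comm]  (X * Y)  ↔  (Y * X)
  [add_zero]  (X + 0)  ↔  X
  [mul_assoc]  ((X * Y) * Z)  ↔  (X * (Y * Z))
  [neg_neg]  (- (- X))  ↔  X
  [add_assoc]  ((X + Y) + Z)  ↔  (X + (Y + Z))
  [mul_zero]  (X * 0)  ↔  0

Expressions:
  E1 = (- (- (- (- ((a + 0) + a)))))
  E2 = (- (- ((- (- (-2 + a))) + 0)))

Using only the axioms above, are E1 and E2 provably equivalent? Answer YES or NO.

Every axiom is a valid identity, so a rewrite proof would force E1 and E2 to agree under every assignment.
At a=0: E1 = 0 but E2 = -2; they differ, so no derivation exists.

NO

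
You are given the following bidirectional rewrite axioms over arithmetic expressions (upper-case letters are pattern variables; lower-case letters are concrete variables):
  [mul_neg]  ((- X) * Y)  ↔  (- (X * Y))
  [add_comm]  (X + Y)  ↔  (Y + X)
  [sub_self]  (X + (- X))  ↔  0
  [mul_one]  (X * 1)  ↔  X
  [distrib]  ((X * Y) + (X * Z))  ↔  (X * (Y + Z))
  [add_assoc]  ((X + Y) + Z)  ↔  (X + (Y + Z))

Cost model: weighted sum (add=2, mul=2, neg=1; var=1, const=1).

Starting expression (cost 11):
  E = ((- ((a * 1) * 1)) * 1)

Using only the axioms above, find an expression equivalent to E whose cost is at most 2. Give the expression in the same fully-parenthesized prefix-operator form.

(- a)   [cost 2]

(1) ((a * 1) * 1)  =[mul_one →]=  (a * 1)    ⊢ ((- (a * 1)) * 1)
(2) ((- (a * 1)) * 1)  =[mul_one →]=  (- (a * 1))
(3) (a * 1)  =[mul_one →]=  a    ⊢ cost 2, within 2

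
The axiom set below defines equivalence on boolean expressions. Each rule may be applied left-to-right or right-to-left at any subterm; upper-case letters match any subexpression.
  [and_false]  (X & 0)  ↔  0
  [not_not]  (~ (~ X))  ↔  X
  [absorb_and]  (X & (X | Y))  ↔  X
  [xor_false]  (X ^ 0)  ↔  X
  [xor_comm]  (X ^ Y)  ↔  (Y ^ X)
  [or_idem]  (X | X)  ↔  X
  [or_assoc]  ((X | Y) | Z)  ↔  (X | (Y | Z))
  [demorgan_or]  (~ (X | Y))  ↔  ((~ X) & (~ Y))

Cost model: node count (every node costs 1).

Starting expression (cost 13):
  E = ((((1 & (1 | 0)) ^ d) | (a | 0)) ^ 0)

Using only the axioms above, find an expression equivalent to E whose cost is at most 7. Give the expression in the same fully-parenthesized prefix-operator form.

1. [xor_false →] ((((1 & (1 | 0)) ^ d) | (a | 0)) ^ 0)  →  (((1 & (1 | 0)) ^ d) | (a | 0))
2. [absorb_and →] (1 & (1 | 0))  →  1;  cost 7 ≤ 7, done

((1 ^ d) | (a | 0))   [cost 7]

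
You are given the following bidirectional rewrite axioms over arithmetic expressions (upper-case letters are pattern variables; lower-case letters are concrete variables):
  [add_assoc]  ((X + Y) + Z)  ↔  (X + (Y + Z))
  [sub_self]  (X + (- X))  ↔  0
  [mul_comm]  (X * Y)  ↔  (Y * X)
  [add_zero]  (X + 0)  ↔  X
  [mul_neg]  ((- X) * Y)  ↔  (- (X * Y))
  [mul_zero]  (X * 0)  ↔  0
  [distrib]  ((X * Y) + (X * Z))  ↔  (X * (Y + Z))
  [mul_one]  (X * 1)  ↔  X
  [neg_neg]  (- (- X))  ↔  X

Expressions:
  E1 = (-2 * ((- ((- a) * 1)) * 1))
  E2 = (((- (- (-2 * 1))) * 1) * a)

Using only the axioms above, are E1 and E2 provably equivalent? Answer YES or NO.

step 1: mul_one (→) rewrites ((- a) * 1) into (- a), now (-2 * ((- (- a)) * 1))
step 2: mul_one (→) rewrites ((- (- a)) * 1) into (- (- a)), now (-2 * (- (- a)))
step 3: neg_neg (→) rewrites (- (- a)) into a, now (-2 * a)
step 4: neg_neg (←) rewrites -2 into (- (- -2)), now ((- (- -2)) * a)
step 5: mul_one (←) rewrites -2 into (-2 * 1), now ((- (- (-2 * 1))) * a)
step 6: mul_one (←) rewrites (- (- (-2 * 1))) into ((- (- (-2 * 1))) * 1), which is E2

YES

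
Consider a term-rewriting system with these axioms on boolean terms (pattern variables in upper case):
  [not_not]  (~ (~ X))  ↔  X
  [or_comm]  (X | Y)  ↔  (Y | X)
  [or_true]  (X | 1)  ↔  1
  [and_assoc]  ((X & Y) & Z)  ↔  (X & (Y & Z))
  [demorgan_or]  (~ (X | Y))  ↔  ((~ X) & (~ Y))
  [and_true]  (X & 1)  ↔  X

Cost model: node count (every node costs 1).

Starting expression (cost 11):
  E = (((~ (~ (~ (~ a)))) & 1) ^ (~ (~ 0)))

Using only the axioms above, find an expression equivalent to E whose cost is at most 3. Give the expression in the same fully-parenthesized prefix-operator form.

(a ^ 0)   [cost 3]

(1) ((~ (~ (~ (~ a)))) & 1)  =[and_true →]=  (~ (~ (~ (~ a))))    ⊢ ((~ (~ (~ (~ a)))) ^ (~ (~ 0)))
(2) (~ (~ 0))  =[not_not →]=  0    ⊢ ((~ (~ (~ (~ a)))) ^ 0)
(3) (~ (~ a))  =[not_not →]=  a    ⊢ ((~ (~ a)) ^ 0)
(4) (~ (~ a))  =[not_not →]=  a    ⊢ cost 3, within 3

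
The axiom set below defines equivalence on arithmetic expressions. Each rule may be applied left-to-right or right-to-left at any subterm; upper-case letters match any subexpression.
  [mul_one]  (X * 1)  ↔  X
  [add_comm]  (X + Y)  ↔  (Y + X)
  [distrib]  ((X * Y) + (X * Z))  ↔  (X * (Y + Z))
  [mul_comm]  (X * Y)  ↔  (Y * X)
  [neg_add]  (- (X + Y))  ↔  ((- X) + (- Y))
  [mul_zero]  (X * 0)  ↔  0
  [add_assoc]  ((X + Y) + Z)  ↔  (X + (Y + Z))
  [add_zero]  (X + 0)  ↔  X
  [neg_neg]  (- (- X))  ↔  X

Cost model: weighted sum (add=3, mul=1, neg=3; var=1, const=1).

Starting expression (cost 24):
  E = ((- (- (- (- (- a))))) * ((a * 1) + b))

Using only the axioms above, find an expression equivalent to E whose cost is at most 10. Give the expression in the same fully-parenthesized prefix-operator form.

(1) (a * 1)  =[mul_one →]=  a    ⊢ ((- (- (- (- (- a))))) * (a + b))
(2) (- (- (- (- (- a)))))  =[neg_neg →]=  (- (- (- a)))    ⊢ ((- (- (- a))) * (a + b))
(3) (- (- (- a)))  =[neg_neg →]=  (- a)    ⊢ cost 10, within 10

((- a) * (a + b))   [cost 10]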